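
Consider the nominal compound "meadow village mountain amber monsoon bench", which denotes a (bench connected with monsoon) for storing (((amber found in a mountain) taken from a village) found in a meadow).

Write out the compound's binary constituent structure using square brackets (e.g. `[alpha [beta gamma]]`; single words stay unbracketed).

[[meadow [village [mountain amber]]] [monsoon bench]]

At the top level: head "bench" (specifically "monsoon bench"); modifier "meadow village mountain amber".
"meadow village mountain amber" → head "amber" (specifically "village mountain amber"), modifier "meadow".
"village mountain amber" → head "amber" (specifically "mountain amber"), modifier "village".
"mountain amber" → head "amber", modifier "mountain".
"monsoon bench" → head "bench", modifier "monsoon".
Assembled: [[meadow [village [mountain amber]]] [monsoon bench]].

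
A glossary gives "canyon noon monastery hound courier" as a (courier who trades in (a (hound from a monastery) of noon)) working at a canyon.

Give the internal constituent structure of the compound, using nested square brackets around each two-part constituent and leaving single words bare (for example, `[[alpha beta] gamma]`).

The outermost head in the paraphrase is "courier" (specifically "noon monastery hound courier"), modified by "canyon".
Inside "noon monastery hound courier": head "courier", modifier "noon monastery hound".
Inside "noon monastery hound": head "hound" (specifically "monastery hound"), modifier "noon".
Inside "monastery hound": head "hound", modifier "monastery".
So the structure is [canyon [[noon [monastery hound]] courier]].

[canyon [[noon [monastery hound]] courier]]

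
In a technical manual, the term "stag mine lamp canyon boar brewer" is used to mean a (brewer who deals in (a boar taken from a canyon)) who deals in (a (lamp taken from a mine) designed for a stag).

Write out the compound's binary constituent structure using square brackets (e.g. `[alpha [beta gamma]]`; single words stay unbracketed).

Overall it is a kind of brewer (specifically "canyon boar brewer"); the modifier is "stag mine lamp".
"stag mine lamp" → head "lamp" (specifically "mine lamp"), modifier "stag".
"mine lamp" → head "lamp", modifier "mine".
"canyon boar brewer" → head "brewer", modifier "canyon boar".
"canyon boar" → head "boar", modifier "canyon".
So the structure is [[stag [mine lamp]] [[canyon boar] brewer]].

[[stag [mine lamp]] [[canyon boar] brewer]]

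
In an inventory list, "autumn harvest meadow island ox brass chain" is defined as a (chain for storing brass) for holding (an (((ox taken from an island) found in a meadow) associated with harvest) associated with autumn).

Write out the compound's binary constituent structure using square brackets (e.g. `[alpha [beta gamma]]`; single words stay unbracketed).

[[autumn [harvest [meadow [island ox]]]] [brass chain]]

At the top level: head "chain" (specifically "brass chain"); modifier "autumn harvest meadow island ox".
Inside "autumn harvest meadow island ox": head "ox" (specifically "harvest meadow island ox"), modifier "autumn".
Inside "harvest meadow island ox": head "ox" (specifically "meadow island ox"), modifier "harvest".
Inside "meadow island ox": head "ox" (specifically "island ox"), modifier "meadow".
Inside "island ox": head "ox", modifier "island".
Inside "brass chain": head "chain", modifier "brass".
Putting it together: [[autumn [harvest [meadow [island ox]]]] [brass chain]].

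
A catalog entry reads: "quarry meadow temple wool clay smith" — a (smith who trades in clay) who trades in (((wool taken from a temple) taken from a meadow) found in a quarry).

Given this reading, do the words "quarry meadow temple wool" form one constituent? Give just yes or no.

yes

The paraphrase groups the words so that "quarry meadow temple wool" is one unit: it corresponds to a single parenthesized sub-phrase.
The full structure is [[quarry [meadow [temple wool]]] [clay smith]], in which [quarry meadow temple wool] is a constituent.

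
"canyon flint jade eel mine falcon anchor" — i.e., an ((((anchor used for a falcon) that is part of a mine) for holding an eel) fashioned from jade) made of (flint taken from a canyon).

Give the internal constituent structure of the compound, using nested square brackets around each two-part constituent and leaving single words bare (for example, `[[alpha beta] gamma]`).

[[canyon flint] [jade [eel [mine [falcon anchor]]]]]

Whole compound: head "anchor" (specifically "jade eel mine falcon anchor"), modifier "canyon flint".
Inside "canyon flint": head "flint", modifier "canyon".
Inside "jade eel mine falcon anchor": head "anchor" (specifically "eel mine falcon anchor"), modifier "jade".
Inside "eel mine falcon anchor": head "anchor" (specifically "mine falcon anchor"), modifier "eel".
Inside "mine falcon anchor": head "anchor" (specifically "falcon anchor"), modifier "mine".
Inside "falcon anchor": head "anchor", modifier "falcon".
So the structure is [[canyon flint] [jade [eel [mine [falcon anchor]]]]].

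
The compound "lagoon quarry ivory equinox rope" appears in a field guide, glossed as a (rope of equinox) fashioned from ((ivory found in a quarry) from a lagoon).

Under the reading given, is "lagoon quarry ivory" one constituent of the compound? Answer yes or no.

The paraphrase groups the words so that "lagoon quarry ivory" is one unit: it corresponds to a single parenthesized sub-phrase.
The full structure is [[lagoon [quarry ivory]] [equinox rope]], in which [lagoon quarry ivory] is a constituent.

yes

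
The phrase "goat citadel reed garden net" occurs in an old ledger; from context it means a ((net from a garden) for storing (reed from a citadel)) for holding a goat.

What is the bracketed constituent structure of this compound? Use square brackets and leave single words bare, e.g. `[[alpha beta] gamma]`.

[goat [[citadel reed] [garden net]]]

At the top level: head "net" (specifically "citadel reed garden net"); modifier "goat".
Inside "citadel reed garden net": head "net" (specifically "garden net"), modifier "citadel reed".
Inside "citadel reed": head "reed", modifier "citadel".
Inside "garden net": head "net", modifier "garden".
So the structure is [goat [[citadel reed] [garden net]]].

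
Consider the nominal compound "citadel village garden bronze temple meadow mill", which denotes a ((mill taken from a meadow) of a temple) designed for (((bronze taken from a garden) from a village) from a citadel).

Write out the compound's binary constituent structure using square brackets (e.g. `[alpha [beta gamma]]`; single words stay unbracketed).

Whole compound: head "mill" (specifically "temple meadow mill"), modifier "citadel village garden bronze".
Within "citadel village garden bronze", the head is "bronze" (specifically "village garden bronze") and the modifier is "citadel".
Within "village garden bronze", the head is "bronze" (specifically "garden bronze") and the modifier is "village".
Within "garden bronze", the head is "bronze" and the modifier is "garden".
Within "temple meadow mill", the head is "mill" (specifically "meadow mill") and the modifier is "temple".
Within "meadow mill", the head is "mill" and the modifier is "meadow".
Assembled: [[citadel [village [garden bronze]]] [temple [meadow mill]]].

[[citadel [village [garden bronze]]] [temple [meadow mill]]]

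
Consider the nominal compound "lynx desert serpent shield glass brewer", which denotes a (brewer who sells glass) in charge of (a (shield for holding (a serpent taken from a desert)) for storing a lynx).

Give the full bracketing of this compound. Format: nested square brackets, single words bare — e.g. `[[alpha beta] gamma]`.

[[lynx [[desert serpent] shield]] [glass brewer]]

Overall it is a kind of brewer (specifically "glass brewer"); the modifier is "lynx desert serpent shield".
Inside "lynx desert serpent shield": head "shield" (specifically "desert serpent shield"), modifier "lynx".
Inside "desert serpent shield": head "shield", modifier "desert serpent".
Inside "desert serpent": head "serpent", modifier "desert".
Inside "glass brewer": head "brewer", modifier "glass".
So the structure is [[lynx [[desert serpent] shield]] [glass brewer]].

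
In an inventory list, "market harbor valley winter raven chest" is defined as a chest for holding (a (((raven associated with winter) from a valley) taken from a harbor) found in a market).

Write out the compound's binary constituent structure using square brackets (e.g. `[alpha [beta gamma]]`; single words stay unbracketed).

The outermost head in the paraphrase is "chest", modified by "market harbor valley winter raven".
Within "market harbor valley winter raven", the head is "raven" (specifically "harbor valley winter raven") and the modifier is "market".
Within "harbor valley winter raven", the head is "raven" (specifically "valley winter raven") and the modifier is "harbor".
Within "valley winter raven", the head is "raven" (specifically "winter raven") and the modifier is "valley".
Within "winter raven", the head is "raven" and the modifier is "winter".
So the structure is [[market [harbor [valley [winter raven]]]] chest].

[[market [harbor [valley [winter raven]]]] chest]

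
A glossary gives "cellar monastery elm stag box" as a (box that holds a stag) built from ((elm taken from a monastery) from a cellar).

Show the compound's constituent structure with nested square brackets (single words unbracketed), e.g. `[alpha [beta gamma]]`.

At the top level: head "box" (specifically "stag box"); modifier "cellar monastery elm".
Within "cellar monastery elm", the head is "elm" (specifically "monastery elm") and the modifier is "cellar".
Within "monastery elm", the head is "elm" and the modifier is "monastery".
Within "stag box", the head is "box" and the modifier is "stag".
Assembled: [[cellar [monastery elm]] [stag box]].

[[cellar [monastery elm]] [stag box]]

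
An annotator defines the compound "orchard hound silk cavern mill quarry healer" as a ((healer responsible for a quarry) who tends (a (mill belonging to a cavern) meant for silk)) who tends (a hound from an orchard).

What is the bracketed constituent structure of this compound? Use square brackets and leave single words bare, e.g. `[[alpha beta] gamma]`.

[[orchard hound] [[silk [cavern mill]] [quarry healer]]]

The outermost head in the paraphrase is "healer" (specifically "silk cavern mill quarry healer"), modified by "orchard hound".
"orchard hound" → head "hound", modifier "orchard".
"silk cavern mill quarry healer" → head "healer" (specifically "quarry healer"), modifier "silk cavern mill".
"silk cavern mill" → head "mill" (specifically "cavern mill"), modifier "silk".
"cavern mill" → head "mill", modifier "cavern".
"quarry healer" → head "healer", modifier "quarry".
Assembled: [[orchard hound] [[silk [cavern mill]] [quarry healer]]].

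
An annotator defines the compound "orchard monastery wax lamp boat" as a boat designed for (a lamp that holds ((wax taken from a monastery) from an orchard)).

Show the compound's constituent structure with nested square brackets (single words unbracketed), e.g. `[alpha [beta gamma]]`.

Whole compound: head "boat", modifier "orchard monastery wax lamp".
Inside "orchard monastery wax lamp": head "lamp", modifier "orchard monastery wax".
Inside "orchard monastery wax": head "wax" (specifically "monastery wax"), modifier "orchard".
Inside "monastery wax": head "wax", modifier "monastery".
So the structure is [[[orchard [monastery wax]] lamp] boat].

[[[orchard [monastery wax]] lamp] boat]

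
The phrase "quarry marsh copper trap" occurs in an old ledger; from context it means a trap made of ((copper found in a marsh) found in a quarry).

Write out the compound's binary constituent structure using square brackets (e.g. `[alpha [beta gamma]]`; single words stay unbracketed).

[[quarry [marsh copper]] trap]

The outermost head in the paraphrase is "trap", modified by "quarry marsh copper".
Within "quarry marsh copper", the head is "copper" (specifically "marsh copper") and the modifier is "quarry".
Within "marsh copper", the head is "copper" and the modifier is "marsh".
Putting it together: [[quarry [marsh copper]] trap].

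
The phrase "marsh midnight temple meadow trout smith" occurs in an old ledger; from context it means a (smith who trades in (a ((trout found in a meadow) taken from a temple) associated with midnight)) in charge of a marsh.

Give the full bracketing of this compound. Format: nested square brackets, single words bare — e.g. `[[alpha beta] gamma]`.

At the top level: head "smith" (specifically "midnight temple meadow trout smith"); modifier "marsh".
Inside "midnight temple meadow trout smith": head "smith", modifier "midnight temple meadow trout".
Inside "midnight temple meadow trout": head "trout" (specifically "temple meadow trout"), modifier "midnight".
Inside "temple meadow trout": head "trout" (specifically "meadow trout"), modifier "temple".
Inside "meadow trout": head "trout", modifier "meadow".
Assembled: [marsh [[midnight [temple [meadow trout]]] smith]].

[marsh [[midnight [temple [meadow trout]]] smith]]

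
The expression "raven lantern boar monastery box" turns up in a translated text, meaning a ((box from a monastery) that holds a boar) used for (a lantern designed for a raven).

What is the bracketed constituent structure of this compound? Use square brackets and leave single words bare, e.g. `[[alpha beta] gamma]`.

Overall it is a kind of box (specifically "boar monastery box"); the modifier is "raven lantern".
Within "raven lantern", the head is "lantern" and the modifier is "raven".
Within "boar monastery box", the head is "box" (specifically "monastery box") and the modifier is "boar".
Within "monastery box", the head is "box" and the modifier is "monastery".
Putting it together: [[raven lantern] [boar [monastery box]]].

[[raven lantern] [boar [monastery box]]]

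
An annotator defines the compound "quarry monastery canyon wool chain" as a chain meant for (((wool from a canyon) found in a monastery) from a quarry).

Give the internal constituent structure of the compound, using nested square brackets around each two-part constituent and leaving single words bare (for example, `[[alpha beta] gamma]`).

At the top level: head "chain"; modifier "quarry monastery canyon wool".
"quarry monastery canyon wool" → head "wool" (specifically "monastery canyon wool"), modifier "quarry".
"monastery canyon wool" → head "wool" (specifically "canyon wool"), modifier "monastery".
"canyon wool" → head "wool", modifier "canyon".
So the structure is [[quarry [monastery [canyon wool]]] chain].

[[quarry [monastery [canyon wool]]] chain]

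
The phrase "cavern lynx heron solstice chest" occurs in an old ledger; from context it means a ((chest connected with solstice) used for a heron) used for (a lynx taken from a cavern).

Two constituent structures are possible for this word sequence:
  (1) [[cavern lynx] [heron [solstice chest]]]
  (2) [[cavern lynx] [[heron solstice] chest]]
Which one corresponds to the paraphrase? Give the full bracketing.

The paraphrase's head is the "chest" part ("heron solstice chest"); its modifier is "cavern lynx".
That top-level split, carried through the inner groups, gives [[cavern lynx] [heron [solstice chest]]].

[[cavern lynx] [heron [solstice chest]]]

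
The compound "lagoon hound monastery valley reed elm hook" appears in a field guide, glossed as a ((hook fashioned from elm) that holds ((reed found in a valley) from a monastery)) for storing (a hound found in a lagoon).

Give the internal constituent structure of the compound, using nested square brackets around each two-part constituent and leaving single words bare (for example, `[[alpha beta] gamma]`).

Overall it is a kind of hook (specifically "monastery valley reed elm hook"); the modifier is "lagoon hound".
Inside "lagoon hound": head "hound", modifier "lagoon".
Inside "monastery valley reed elm hook": head "hook" (specifically "elm hook"), modifier "monastery valley reed".
Inside "monastery valley reed": head "reed" (specifically "valley reed"), modifier "monastery".
Inside "valley reed": head "reed", modifier "valley".
Inside "elm hook": head "hook", modifier "elm".
Putting it together: [[lagoon hound] [[monastery [valley reed]] [elm hook]]].

[[lagoon hound] [[monastery [valley reed]] [elm hook]]]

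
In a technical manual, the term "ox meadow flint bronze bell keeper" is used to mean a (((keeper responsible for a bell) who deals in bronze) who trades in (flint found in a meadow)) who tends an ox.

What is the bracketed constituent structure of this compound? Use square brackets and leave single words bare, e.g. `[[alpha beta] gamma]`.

[ox [[meadow flint] [bronze [bell keeper]]]]

Whole compound: head "keeper" (specifically "meadow flint bronze bell keeper"), modifier "ox".
Within "meadow flint bronze bell keeper", the head is "keeper" (specifically "bronze bell keeper") and the modifier is "meadow flint".
Within "meadow flint", the head is "flint" and the modifier is "meadow".
Within "bronze bell keeper", the head is "keeper" (specifically "bell keeper") and the modifier is "bronze".
Within "bell keeper", the head is "keeper" and the modifier is "bell".
Assembled: [ox [[meadow flint] [bronze [bell keeper]]]].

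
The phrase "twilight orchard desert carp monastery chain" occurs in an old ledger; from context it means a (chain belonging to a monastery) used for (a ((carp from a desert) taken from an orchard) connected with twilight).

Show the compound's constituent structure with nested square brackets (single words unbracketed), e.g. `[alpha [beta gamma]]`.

Whole compound: head "chain" (specifically "monastery chain"), modifier "twilight orchard desert carp".
Within "twilight orchard desert carp", the head is "carp" (specifically "orchard desert carp") and the modifier is "twilight".
Within "orchard desert carp", the head is "carp" (specifically "desert carp") and the modifier is "orchard".
Within "desert carp", the head is "carp" and the modifier is "desert".
Within "monastery chain", the head is "chain" and the modifier is "monastery".
Assembled: [[twilight [orchard [desert carp]]] [monastery chain]].

[[twilight [orchard [desert carp]]] [monastery chain]]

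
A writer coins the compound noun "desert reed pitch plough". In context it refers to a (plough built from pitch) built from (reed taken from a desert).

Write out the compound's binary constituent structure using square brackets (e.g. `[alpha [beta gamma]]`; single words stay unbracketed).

[[desert reed] [pitch plough]]

Whole compound: head "plough" (specifically "pitch plough"), modifier "desert reed".
Inside "desert reed": head "reed", modifier "desert".
Inside "pitch plough": head "plough", modifier "pitch".
Putting it together: [[desert reed] [pitch plough]].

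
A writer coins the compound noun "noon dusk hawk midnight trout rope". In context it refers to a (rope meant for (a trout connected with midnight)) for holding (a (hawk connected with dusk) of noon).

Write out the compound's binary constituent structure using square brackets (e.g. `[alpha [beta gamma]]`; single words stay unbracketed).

Overall it is a kind of rope (specifically "midnight trout rope"); the modifier is "noon dusk hawk".
"noon dusk hawk" → head "hawk" (specifically "dusk hawk"), modifier "noon".
"dusk hawk" → head "hawk", modifier "dusk".
"midnight trout rope" → head "rope", modifier "midnight trout".
"midnight trout" → head "trout", modifier "midnight".
Putting it together: [[noon [dusk hawk]] [[midnight trout] rope]].

[[noon [dusk hawk]] [[midnight trout] rope]]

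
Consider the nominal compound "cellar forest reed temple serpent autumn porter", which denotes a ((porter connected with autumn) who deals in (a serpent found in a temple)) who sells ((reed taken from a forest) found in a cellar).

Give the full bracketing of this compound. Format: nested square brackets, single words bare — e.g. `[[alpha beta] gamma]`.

[[cellar [forest reed]] [[temple serpent] [autumn porter]]]

Whole compound: head "porter" (specifically "temple serpent autumn porter"), modifier "cellar forest reed".
Within "cellar forest reed", the head is "reed" (specifically "forest reed") and the modifier is "cellar".
Within "forest reed", the head is "reed" and the modifier is "forest".
Within "temple serpent autumn porter", the head is "porter" (specifically "autumn porter") and the modifier is "temple serpent".
Within "temple serpent", the head is "serpent" and the modifier is "temple".
Within "autumn porter", the head is "porter" and the modifier is "autumn".
Assembled: [[cellar [forest reed]] [[temple serpent] [autumn porter]]].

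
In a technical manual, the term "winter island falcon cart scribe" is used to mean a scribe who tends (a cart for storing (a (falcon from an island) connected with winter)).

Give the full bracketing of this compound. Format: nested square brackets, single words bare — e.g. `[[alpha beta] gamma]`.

[[[winter [island falcon]] cart] scribe]

At the top level: head "scribe"; modifier "winter island falcon cart".
Within "winter island falcon cart", the head is "cart" and the modifier is "winter island falcon".
Within "winter island falcon", the head is "falcon" (specifically "island falcon") and the modifier is "winter".
Within "island falcon", the head is "falcon" and the modifier is "island".
Assembled: [[[winter [island falcon]] cart] scribe].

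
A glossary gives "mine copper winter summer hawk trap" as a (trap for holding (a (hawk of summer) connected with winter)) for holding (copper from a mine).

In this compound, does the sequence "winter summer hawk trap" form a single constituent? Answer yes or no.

yes

The paraphrase groups the words so that "winter summer hawk trap" is one unit: it corresponds to a single parenthesized sub-phrase.
The full structure is [[mine copper] [[winter [summer hawk]] trap]], in which [winter summer hawk trap] is a constituent.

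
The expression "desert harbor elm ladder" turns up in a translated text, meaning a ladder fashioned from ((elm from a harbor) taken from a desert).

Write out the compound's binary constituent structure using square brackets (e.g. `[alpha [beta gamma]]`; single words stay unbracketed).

[[desert [harbor elm]] ladder]

Whole compound: head "ladder", modifier "desert harbor elm".
Inside "desert harbor elm": head "elm" (specifically "harbor elm"), modifier "desert".
Inside "harbor elm": head "elm", modifier "harbor".
Putting it together: [[desert [harbor elm]] ladder].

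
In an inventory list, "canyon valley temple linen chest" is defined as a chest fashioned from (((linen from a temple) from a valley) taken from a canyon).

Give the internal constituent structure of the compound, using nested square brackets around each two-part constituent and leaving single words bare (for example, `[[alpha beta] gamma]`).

[[canyon [valley [temple linen]]] chest]

Overall it is a kind of chest; the modifier is "canyon valley temple linen".
"canyon valley temple linen" → head "linen" (specifically "valley temple linen"), modifier "canyon".
"valley temple linen" → head "linen" (specifically "temple linen"), modifier "valley".
"temple linen" → head "linen", modifier "temple".
Putting it together: [[canyon [valley [temple linen]]] chest].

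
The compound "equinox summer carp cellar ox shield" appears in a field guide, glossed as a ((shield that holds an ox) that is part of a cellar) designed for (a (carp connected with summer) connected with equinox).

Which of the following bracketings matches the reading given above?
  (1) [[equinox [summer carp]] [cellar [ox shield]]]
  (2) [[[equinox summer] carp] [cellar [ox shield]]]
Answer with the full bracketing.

[[equinox [summer carp]] [cellar [ox shield]]]

The paraphrase's head is the "shield" part ("cellar ox shield"); its modifier is "equinox summer carp".
That top-level split, carried through the inner groups, gives [[equinox [summer carp]] [cellar [ox shield]]].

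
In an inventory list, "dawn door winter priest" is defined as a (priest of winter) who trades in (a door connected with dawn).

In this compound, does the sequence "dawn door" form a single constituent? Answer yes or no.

The paraphrase groups the words so that "dawn door" is one unit: it corresponds to a single parenthesized sub-phrase.
The full structure is [[dawn door] [winter priest]], in which [dawn door] is a constituent.

yes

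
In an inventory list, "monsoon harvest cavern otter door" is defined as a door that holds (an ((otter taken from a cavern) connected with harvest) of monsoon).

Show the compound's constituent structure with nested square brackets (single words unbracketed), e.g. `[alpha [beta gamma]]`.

Overall it is a kind of door; the modifier is "monsoon harvest cavern otter".
"monsoon harvest cavern otter" → head "otter" (specifically "harvest cavern otter"), modifier "monsoon".
"harvest cavern otter" → head "otter" (specifically "cavern otter"), modifier "harvest".
"cavern otter" → head "otter", modifier "cavern".
Assembled: [[monsoon [harvest [cavern otter]]] door].

[[monsoon [harvest [cavern otter]]] door]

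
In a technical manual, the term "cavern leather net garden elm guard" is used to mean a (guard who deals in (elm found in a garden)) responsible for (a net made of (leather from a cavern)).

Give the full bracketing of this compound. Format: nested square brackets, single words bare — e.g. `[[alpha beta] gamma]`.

Overall it is a kind of guard (specifically "garden elm guard"); the modifier is "cavern leather net".
Inside "cavern leather net": head "net", modifier "cavern leather".
Inside "cavern leather": head "leather", modifier "cavern".
Inside "garden elm guard": head "guard", modifier "garden elm".
Inside "garden elm": head "elm", modifier "garden".
Assembled: [[[cavern leather] net] [[garden elm] guard]].

[[[cavern leather] net] [[garden elm] guard]]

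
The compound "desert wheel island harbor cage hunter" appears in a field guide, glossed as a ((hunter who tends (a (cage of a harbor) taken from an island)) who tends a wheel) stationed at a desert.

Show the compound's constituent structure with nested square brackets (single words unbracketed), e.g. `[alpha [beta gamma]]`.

[desert [wheel [[island [harbor cage]] hunter]]]

Overall it is a kind of hunter (specifically "wheel island harbor cage hunter"); the modifier is "desert".
Within "wheel island harbor cage hunter", the head is "hunter" (specifically "island harbor cage hunter") and the modifier is "wheel".
Within "island harbor cage hunter", the head is "hunter" and the modifier is "island harbor cage".
Within "island harbor cage", the head is "cage" (specifically "harbor cage") and the modifier is "island".
Within "harbor cage", the head is "cage" and the modifier is "harbor".
Putting it together: [desert [wheel [[island [harbor cage]] hunter]]].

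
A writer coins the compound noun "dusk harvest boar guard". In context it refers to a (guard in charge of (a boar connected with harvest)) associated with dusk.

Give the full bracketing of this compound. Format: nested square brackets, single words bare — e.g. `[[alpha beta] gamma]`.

[dusk [[harvest boar] guard]]

At the top level: head "guard" (specifically "harvest boar guard"); modifier "dusk".
Within "harvest boar guard", the head is "guard" and the modifier is "harvest boar".
Within "harvest boar", the head is "boar" and the modifier is "harvest".
So the structure is [dusk [[harvest boar] guard]].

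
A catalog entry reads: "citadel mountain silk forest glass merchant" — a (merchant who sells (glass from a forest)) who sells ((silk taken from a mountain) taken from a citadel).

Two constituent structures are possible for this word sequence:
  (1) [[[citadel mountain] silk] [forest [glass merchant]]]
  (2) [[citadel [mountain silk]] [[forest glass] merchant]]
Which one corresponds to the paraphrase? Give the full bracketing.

[[citadel [mountain silk]] [[forest glass] merchant]]

The paraphrase's head is the "merchant" part ("forest glass merchant"); its modifier is "citadel mountain silk".
That top-level split, carried through the inner groups, gives [[citadel [mountain silk]] [[forest glass] merchant]].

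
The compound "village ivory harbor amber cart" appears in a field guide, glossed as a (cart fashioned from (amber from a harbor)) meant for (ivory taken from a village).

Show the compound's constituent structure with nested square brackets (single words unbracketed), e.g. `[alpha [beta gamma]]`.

Whole compound: head "cart" (specifically "harbor amber cart"), modifier "village ivory".
"village ivory" → head "ivory", modifier "village".
"harbor amber cart" → head "cart", modifier "harbor amber".
"harbor amber" → head "amber", modifier "harbor".
Assembled: [[village ivory] [[harbor amber] cart]].

[[village ivory] [[harbor amber] cart]]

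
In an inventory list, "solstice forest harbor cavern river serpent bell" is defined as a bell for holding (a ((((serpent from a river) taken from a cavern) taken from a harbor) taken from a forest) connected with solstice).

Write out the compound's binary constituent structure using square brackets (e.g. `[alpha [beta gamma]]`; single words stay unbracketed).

[[solstice [forest [harbor [cavern [river serpent]]]]] bell]

At the top level: head "bell"; modifier "solstice forest harbor cavern river serpent".
Inside "solstice forest harbor cavern river serpent": head "serpent" (specifically "forest harbor cavern river serpent"), modifier "solstice".
Inside "forest harbor cavern river serpent": head "serpent" (specifically "harbor cavern river serpent"), modifier "forest".
Inside "harbor cavern river serpent": head "serpent" (specifically "cavern river serpent"), modifier "harbor".
Inside "cavern river serpent": head "serpent" (specifically "river serpent"), modifier "cavern".
Inside "river serpent": head "serpent", modifier "river".
Assembled: [[solstice [forest [harbor [cavern [river serpent]]]]] bell].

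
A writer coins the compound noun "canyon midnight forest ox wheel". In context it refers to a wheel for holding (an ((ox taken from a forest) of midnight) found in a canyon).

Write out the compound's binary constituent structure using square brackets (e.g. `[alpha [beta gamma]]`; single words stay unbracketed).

[[canyon [midnight [forest ox]]] wheel]

Overall it is a kind of wheel; the modifier is "canyon midnight forest ox".
"canyon midnight forest ox" → head "ox" (specifically "midnight forest ox"), modifier "canyon".
"midnight forest ox" → head "ox" (specifically "forest ox"), modifier "midnight".
"forest ox" → head "ox", modifier "forest".
Putting it together: [[canyon [midnight [forest ox]]] wheel].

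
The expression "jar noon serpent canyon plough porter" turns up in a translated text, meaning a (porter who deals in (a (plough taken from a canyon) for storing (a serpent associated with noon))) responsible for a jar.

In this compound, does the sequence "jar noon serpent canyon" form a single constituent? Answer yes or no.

The top-level split is [jar] [noon serpent canyon plough porter]; the full structure is [jar [[[noon serpent] [canyon plough]] porter]].
"jar noon serpent canyon" straddles a constituent boundary, so it is not a single unit.

no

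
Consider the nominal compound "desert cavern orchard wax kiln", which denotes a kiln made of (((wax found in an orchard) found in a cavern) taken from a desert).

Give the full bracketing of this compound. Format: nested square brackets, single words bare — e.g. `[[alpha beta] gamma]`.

Overall it is a kind of kiln; the modifier is "desert cavern orchard wax".
"desert cavern orchard wax" → head "wax" (specifically "cavern orchard wax"), modifier "desert".
"cavern orchard wax" → head "wax" (specifically "orchard wax"), modifier "cavern".
"orchard wax" → head "wax", modifier "orchard".
Putting it together: [[desert [cavern [orchard wax]]] kiln].

[[desert [cavern [orchard wax]]] kiln]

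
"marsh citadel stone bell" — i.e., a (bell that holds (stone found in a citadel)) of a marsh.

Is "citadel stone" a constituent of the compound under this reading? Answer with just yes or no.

The paraphrase groups the words so that "citadel stone" is one unit: it corresponds to a single parenthesized sub-phrase.
The full structure is [marsh [[citadel stone] bell]], in which [citadel stone] is a constituent.

yes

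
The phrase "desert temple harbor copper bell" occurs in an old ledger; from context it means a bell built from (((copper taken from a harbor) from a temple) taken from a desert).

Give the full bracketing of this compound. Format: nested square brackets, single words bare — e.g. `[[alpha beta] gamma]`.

[[desert [temple [harbor copper]]] bell]

The outermost head in the paraphrase is "bell", modified by "desert temple harbor copper".
Within "desert temple harbor copper", the head is "copper" (specifically "temple harbor copper") and the modifier is "desert".
Within "temple harbor copper", the head is "copper" (specifically "harbor copper") and the modifier is "temple".
Within "harbor copper", the head is "copper" and the modifier is "harbor".
So the structure is [[desert [temple [harbor copper]]] bell].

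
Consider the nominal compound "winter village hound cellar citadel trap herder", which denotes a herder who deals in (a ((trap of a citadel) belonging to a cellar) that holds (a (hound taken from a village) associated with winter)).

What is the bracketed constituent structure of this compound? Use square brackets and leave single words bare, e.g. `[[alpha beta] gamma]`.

[[[winter [village hound]] [cellar [citadel trap]]] herder]

At the top level: head "herder"; modifier "winter village hound cellar citadel trap".
"winter village hound cellar citadel trap" → head "trap" (specifically "cellar citadel trap"), modifier "winter village hound".
"winter village hound" → head "hound" (specifically "village hound"), modifier "winter".
"village hound" → head "hound", modifier "village".
"cellar citadel trap" → head "trap" (specifically "citadel trap"), modifier "cellar".
"citadel trap" → head "trap", modifier "citadel".
So the structure is [[[winter [village hound]] [cellar [citadel trap]]] herder].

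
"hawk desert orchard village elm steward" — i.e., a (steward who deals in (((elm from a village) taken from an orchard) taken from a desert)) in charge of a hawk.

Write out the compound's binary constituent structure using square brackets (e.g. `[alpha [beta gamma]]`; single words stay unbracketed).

[hawk [[desert [orchard [village elm]]] steward]]

Whole compound: head "steward" (specifically "desert orchard village elm steward"), modifier "hawk".
"desert orchard village elm steward" → head "steward", modifier "desert orchard village elm".
"desert orchard village elm" → head "elm" (specifically "orchard village elm"), modifier "desert".
"orchard village elm" → head "elm" (specifically "village elm"), modifier "orchard".
"village elm" → head "elm", modifier "village".
Putting it together: [hawk [[desert [orchard [village elm]]] steward]].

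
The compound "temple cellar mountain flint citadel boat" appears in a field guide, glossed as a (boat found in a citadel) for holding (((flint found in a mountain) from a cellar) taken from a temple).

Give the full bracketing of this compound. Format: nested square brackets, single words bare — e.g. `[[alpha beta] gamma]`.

[[temple [cellar [mountain flint]]] [citadel boat]]

Overall it is a kind of boat (specifically "citadel boat"); the modifier is "temple cellar mountain flint".
Inside "temple cellar mountain flint": head "flint" (specifically "cellar mountain flint"), modifier "temple".
Inside "cellar mountain flint": head "flint" (specifically "mountain flint"), modifier "cellar".
Inside "mountain flint": head "flint", modifier "mountain".
Inside "citadel boat": head "boat", modifier "citadel".
Putting it together: [[temple [cellar [mountain flint]]] [citadel boat]].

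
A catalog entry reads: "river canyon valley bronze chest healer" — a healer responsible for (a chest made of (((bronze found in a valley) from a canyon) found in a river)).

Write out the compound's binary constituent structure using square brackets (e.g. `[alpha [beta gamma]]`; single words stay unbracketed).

[[[river [canyon [valley bronze]]] chest] healer]

Whole compound: head "healer", modifier "river canyon valley bronze chest".
Within "river canyon valley bronze chest", the head is "chest" and the modifier is "river canyon valley bronze".
Within "river canyon valley bronze", the head is "bronze" (specifically "canyon valley bronze") and the modifier is "river".
Within "canyon valley bronze", the head is "bronze" (specifically "valley bronze") and the modifier is "canyon".
Within "valley bronze", the head is "bronze" and the modifier is "valley".
Putting it together: [[[river [canyon [valley bronze]]] chest] healer].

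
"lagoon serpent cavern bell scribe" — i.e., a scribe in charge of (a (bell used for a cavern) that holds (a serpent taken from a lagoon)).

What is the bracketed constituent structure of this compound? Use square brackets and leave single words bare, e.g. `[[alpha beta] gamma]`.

The outermost head in the paraphrase is "scribe", modified by "lagoon serpent cavern bell".
"lagoon serpent cavern bell" → head "bell" (specifically "cavern bell"), modifier "lagoon serpent".
"lagoon serpent" → head "serpent", modifier "lagoon".
"cavern bell" → head "bell", modifier "cavern".
Putting it together: [[[lagoon serpent] [cavern bell]] scribe].

[[[lagoon serpent] [cavern bell]] scribe]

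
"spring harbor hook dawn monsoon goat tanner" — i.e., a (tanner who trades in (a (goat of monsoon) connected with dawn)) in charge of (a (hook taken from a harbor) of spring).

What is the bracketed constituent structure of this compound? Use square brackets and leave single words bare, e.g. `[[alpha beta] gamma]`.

[[spring [harbor hook]] [[dawn [monsoon goat]] tanner]]

At the top level: head "tanner" (specifically "dawn monsoon goat tanner"); modifier "spring harbor hook".
"spring harbor hook" → head "hook" (specifically "harbor hook"), modifier "spring".
"harbor hook" → head "hook", modifier "harbor".
"dawn monsoon goat tanner" → head "tanner", modifier "dawn monsoon goat".
"dawn monsoon goat" → head "goat" (specifically "monsoon goat"), modifier "dawn".
"monsoon goat" → head "goat", modifier "monsoon".
Assembled: [[spring [harbor hook]] [[dawn [monsoon goat]] tanner]].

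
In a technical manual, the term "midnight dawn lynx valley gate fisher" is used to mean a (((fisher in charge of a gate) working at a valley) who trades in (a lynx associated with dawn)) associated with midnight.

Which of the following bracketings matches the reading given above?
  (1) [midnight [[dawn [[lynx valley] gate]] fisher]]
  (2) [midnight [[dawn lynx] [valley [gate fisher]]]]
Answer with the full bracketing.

[midnight [[dawn lynx] [valley [gate fisher]]]]

The paraphrase's head is the "fisher" part ("dawn lynx valley gate fisher"); its modifier is "midnight".
That top-level split, carried through the inner groups, gives [midnight [[dawn lynx] [valley [gate fisher]]]].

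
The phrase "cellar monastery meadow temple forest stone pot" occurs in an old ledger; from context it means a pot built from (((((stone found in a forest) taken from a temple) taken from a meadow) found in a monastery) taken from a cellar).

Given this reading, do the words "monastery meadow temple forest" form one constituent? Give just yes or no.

The top-level split is [cellar monastery meadow temple forest stone] [pot]; the full structure is [[cellar [monastery [meadow [temple [forest stone]]]]] pot].
"monastery meadow temple forest" straddles a constituent boundary, so it is not a single unit.

no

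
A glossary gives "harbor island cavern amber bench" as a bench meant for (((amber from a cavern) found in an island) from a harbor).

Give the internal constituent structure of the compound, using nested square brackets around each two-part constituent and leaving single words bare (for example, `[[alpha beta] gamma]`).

Overall it is a kind of bench; the modifier is "harbor island cavern amber".
"harbor island cavern amber" → head "amber" (specifically "island cavern amber"), modifier "harbor".
"island cavern amber" → head "amber" (specifically "cavern amber"), modifier "island".
"cavern amber" → head "amber", modifier "cavern".
Assembled: [[harbor [island [cavern amber]]] bench].

[[harbor [island [cavern amber]]] bench]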